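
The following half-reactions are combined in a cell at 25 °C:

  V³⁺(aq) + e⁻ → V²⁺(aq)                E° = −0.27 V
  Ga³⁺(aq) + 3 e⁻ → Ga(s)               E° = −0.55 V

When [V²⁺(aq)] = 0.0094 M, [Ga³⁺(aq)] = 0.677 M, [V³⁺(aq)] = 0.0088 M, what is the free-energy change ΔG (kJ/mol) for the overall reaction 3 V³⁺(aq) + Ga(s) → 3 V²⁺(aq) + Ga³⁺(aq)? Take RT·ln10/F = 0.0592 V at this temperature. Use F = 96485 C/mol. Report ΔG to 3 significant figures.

−81.5 kJ/mol

The standard cell potential is −0.27 − (−0.55) = +0.28 V, with n = 3 electrons in the balanced equation.
Q = ([V²⁺(aq)]^3·[Ga³⁺(aq)]) / [V³⁺(aq)]^3 = 0.825, so log Q = −0.083 and E = +0.28 − (0.0592/3)(−0.083) = +0.2816 V.
Then ΔG = −nFE = −3 × 96485 × +0.2816 J/mol = −81.5 kJ/mol.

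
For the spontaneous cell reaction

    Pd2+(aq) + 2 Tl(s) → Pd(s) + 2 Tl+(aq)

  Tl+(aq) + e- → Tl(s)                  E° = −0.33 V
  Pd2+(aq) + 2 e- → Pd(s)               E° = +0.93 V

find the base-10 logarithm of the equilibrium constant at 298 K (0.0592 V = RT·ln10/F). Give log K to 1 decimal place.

log K = 42.6

The Pd²⁺/Pd couple is reduced (cathode); E°cell = +0.93 − (−0.33) = +1.26 V with n = 2.
At equilibrium E = 0, so log K = nE°cell / 0.0592 = (2)(+1.26) / 0.0592 = 42.6.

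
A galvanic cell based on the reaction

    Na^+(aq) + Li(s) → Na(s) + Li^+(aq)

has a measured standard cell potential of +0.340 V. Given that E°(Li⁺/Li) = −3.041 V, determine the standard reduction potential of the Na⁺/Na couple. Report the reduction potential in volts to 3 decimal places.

−2.701 V

In the reaction as written the Na⁺/Na couple is reduced (cathode) and Li⁺/Li is oxidized (anode), so E°cell = E°(Na⁺/Na) − E°(Li⁺/Li).
E°(Na⁺/Na) = E°cell + E°(anode) = +0.340 + (−3.041) = −2.701 V.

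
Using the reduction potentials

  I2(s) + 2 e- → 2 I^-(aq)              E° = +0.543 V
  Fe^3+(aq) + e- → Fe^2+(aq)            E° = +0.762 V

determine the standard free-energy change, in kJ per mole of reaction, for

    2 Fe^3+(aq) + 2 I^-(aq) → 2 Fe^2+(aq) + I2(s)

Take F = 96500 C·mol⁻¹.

In the reaction as written Fe^3+(aq) is reduced, so the Fe³⁺/Fe²⁺ couple is the cathode and I₂/I⁻ is the anode.
E°cell = +0.762 − (+0.543) = +0.219 V; balancing electrons gives n = 2.
ΔG° = −nFE°cell = −(2)(96500)(+0.219) J/mol = −42.3 kJ/mol.

−42.3 kJ/mol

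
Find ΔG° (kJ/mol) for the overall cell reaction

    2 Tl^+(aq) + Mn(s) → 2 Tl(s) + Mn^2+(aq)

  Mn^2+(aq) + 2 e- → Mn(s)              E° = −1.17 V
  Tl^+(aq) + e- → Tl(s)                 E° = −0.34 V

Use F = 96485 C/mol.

−160 kJ/mol

In the reaction as written Tl^+(aq) is reduced, so the Tl⁺/Tl couple is the cathode and Mn²⁺/Mn is the anode.
E°cell = −0.34 − (−1.17) = +0.83 V; balancing electrons gives n = 2.
ΔG° = −nFE°cell = −(2)(96485)(+0.83) J/mol = −160 kJ/mol.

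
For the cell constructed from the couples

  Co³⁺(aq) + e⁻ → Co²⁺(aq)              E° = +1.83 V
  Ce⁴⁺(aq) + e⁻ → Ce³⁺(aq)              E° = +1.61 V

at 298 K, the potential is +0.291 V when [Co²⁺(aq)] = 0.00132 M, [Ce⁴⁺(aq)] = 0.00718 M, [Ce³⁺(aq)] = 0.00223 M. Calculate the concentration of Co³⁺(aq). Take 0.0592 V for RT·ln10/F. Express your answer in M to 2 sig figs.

0.067 M

The Co³⁺/Co²⁺ couple has the larger reduction potential, so it is the cathode: E°cell = +1.83 − (+1.61) = +0.22 V and n = 1.
From the Nernst equation, log Q = n(E° − E)/0.0592 = 1·(+0.22 − (+0.291))/0.0592 = −1.199.
Balancing electrons gives Co³⁺(aq) + Ce³⁺(aq) → Co²⁺(aq) + Ce⁴⁺(aq); thus Q = ([Co²⁺(aq)]·[Ce⁴⁺(aq)]) / ([Co³⁺(aq)]·[Ce³⁺(aq)]).
Isolating [Co³⁺(aq)] in Q = 10^{−1.199} yields log [Co³⁺(aq)] = −1.173, i.e. 0.067 M.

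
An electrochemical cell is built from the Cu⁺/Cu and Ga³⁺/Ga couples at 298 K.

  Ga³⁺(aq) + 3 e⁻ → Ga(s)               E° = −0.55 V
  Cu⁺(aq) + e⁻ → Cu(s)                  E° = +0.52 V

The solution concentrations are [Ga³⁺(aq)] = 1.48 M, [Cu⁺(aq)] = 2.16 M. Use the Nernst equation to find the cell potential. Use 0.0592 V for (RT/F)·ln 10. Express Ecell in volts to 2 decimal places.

Since E°(Cu⁺/Cu) > E°(Ga³⁺/Ga), Cu⁺/Cu serves as the cathode.
The standard potential is +0.52 − (−0.55) = +1.07 V and the balanced reaction transfers n = 3 electrons.
The balanced reaction is 3 Cu⁺(aq) + Ga(s) → 3 Cu(s) + Ga³⁺(aq), so Q = [Ga³⁺(aq)] / [Cu⁺(aq)]^3 = 0.147 and log Q = −0.833.
E = E° − (0.0592/n)·log Q = +1.07 − (0.0592/3)(−0.833) = +1.09 V.

+1.09 V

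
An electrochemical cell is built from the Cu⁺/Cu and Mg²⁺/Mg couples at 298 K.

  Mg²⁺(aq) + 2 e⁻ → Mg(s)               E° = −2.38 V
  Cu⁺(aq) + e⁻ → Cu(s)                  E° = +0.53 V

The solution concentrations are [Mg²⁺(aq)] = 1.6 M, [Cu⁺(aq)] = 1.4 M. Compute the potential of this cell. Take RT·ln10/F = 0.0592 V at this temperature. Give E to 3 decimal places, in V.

Cu⁺/Cu is reduced (cathode, E° = +0.53 V) and Mg²⁺/Mg is oxidized (anode).
The standard potential is +0.53 − (−2.38) = +2.91 V and the balanced reaction transfers n = 2 electrons.
For the overall reaction 2 Cu⁺(aq) + Mg(s) → 2 Cu(s) + Mg²⁺(aq), Q = [Mg²⁺(aq)] / [Cu⁺(aq)]^2 = 0.816, giving log Q = −0.088.
E = E° − (0.0592/n)·log Q = +2.91 − (0.0592/2)(−0.088) = +2.913 V.

+2.913 V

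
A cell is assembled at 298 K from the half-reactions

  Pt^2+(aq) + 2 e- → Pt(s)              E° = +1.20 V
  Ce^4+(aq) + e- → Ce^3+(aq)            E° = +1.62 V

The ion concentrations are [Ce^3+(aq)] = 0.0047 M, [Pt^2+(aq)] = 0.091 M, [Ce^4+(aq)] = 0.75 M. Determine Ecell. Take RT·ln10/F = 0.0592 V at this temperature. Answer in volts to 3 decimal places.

+0.581 V

Ce⁴⁺/Ce³⁺ is reduced (cathode, E° = +1.62 V) and Pt²⁺/Pt is oxidized (anode).
E°cell = +1.62 − (+1.20) = +0.42 V, with n = 2 electrons transferred.
For the overall reaction 2 Ce^4+(aq) + Pt(s) → 2 Ce^3+(aq) + Pt^2+(aq), Q = ([Ce^3+(aq)]^2·[Pt^2+(aq)]) / [Ce^4+(aq)]^2 = 3.57×10^−6, giving log Q = −5.447.
Applying E = E° − (RT ln10/nF)·log Q gives +0.42 − (0.0592/2)(−5.447) = +0.581 V.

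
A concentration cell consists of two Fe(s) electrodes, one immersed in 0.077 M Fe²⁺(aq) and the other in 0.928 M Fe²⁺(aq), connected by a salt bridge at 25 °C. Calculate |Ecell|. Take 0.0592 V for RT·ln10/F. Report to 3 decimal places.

For a concentration cell E°cell = 0, since both electrodes use the same couple.
The compartment with the higher Fe²⁺(aq) concentration (0.928 M) acts as the cathode; ions are reduced there and produced at the dilute (0.077 M) anode.
With n = 2, Ecell = −(0.0592/2)·log([dilute]/[conc]) = −(0.0592/2)·log(0.077/0.928) = +0.032 V.

0.032 V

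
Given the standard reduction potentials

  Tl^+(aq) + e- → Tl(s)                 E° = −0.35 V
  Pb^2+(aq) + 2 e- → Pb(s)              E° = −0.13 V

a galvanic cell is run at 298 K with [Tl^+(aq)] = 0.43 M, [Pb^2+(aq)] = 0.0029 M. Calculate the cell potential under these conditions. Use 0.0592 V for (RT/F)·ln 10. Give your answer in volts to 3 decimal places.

The Pb²⁺/Pb couple has the more positive E°, so it is the cathode; Tl⁺/Tl is the anode.
The standard potential is −0.13 − (−0.35) = +0.22 V and the balanced reaction transfers n = 2 electrons.
Balancing gives Pb^2+(aq) + 2 Tl(s) → Pb(s) + 2 Tl^+(aq); hence Q = [Tl^+(aq)]^2 / [Pb^2+(aq)] = 63.8 (log Q = 1.805).
By the Nernst equation, E = +0.22 − (0.0592/2)·(1.805) = +0.167 V.

+0.167 V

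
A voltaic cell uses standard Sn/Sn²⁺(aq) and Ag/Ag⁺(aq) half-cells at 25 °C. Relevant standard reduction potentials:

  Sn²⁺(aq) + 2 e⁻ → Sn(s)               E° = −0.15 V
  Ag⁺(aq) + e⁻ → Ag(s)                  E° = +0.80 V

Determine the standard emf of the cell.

Of the two couples in this cell, the one with the more positive reduction potential is reduced at the cathode: here that is Ag⁺/Ag (+0.80 V); Sn²⁺/Sn (−0.15 V) is the anode.
E°cell = E°(cathode) − E°(anode) = +0.80 − (−0.15) = +0.95 V.

+0.95 V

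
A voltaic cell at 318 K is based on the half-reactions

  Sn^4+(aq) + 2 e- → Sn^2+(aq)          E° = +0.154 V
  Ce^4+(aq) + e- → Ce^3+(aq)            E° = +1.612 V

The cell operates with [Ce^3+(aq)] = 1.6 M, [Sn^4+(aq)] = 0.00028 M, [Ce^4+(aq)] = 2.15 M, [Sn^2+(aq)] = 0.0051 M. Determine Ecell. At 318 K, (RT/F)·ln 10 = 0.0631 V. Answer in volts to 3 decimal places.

Since E°(Ce⁴⁺/Ce³⁺) > E°(Sn⁴⁺/Sn²⁺), Ce⁴⁺/Ce³⁺ serves as the cathode.
E°cell = +1.612 − (+0.154) = +1.458 V, with n = 2 electrons transferred.
For the overall reaction 2 Ce^4+(aq) + Sn^2+(aq) → 2 Ce^3+(aq) + Sn^4+(aq), Q = ([Ce^3+(aq)]^2·[Sn^4+(aq)]) / ([Ce^4+(aq)]^2·[Sn^2+(aq)]) = 0.0304, giving log Q = −1.517.
E = E° − (0.0631/n)·log Q = +1.458 − (0.0631/2)(−1.517) = +1.506 V.

+1.506 V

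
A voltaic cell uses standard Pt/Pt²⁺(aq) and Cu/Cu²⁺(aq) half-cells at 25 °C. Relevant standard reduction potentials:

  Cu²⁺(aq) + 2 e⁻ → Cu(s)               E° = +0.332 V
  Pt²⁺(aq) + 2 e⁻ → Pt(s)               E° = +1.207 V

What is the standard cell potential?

+0.875 V

Of the two couples in this cell, the one with the more positive reduction potential is reduced at the cathode: here that is Pt²⁺/Pt (+1.207 V); Cu²⁺/Cu (+0.332 V) is the anode.
E°cell = E°(cathode) − E°(anode) = +1.207 − (+0.332) = +0.875 V.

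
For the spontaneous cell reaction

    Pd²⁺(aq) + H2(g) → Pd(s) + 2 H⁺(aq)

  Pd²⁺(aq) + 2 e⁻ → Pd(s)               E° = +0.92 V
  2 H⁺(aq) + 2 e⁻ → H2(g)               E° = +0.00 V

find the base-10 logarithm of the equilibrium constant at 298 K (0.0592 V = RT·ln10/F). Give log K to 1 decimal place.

log K = 31.1

The Pd²⁺/Pd couple is reduced (cathode); E°cell = +0.92 − (+0.00) = +0.92 V with n = 2.
At equilibrium E = 0, so log K = nE°cell / 0.0592 = (2)(+0.92) / 0.0592 = 31.1.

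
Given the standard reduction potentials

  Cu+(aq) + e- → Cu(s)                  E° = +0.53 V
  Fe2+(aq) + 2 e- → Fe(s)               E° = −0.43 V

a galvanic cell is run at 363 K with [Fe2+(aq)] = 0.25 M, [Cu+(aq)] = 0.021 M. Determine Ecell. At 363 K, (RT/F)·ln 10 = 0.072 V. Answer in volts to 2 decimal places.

+0.86 V

Since E°(Cu⁺/Cu) > E°(Fe²⁺/Fe), Cu⁺/Cu serves as the cathode.
E°cell = +0.53 − (−0.43) = +0.96 V, with n = 2 electrons transferred.
For the overall reaction 2 Cu+(aq) + Fe(s) → 2 Cu(s) + Fe2+(aq), Q = [Fe2+(aq)] / [Cu+(aq)]^2 = 567, giving log Q = 2.754.
E = E° − (0.072/n)·log Q = +0.96 − (0.072/2)(2.754) = +0.86 V.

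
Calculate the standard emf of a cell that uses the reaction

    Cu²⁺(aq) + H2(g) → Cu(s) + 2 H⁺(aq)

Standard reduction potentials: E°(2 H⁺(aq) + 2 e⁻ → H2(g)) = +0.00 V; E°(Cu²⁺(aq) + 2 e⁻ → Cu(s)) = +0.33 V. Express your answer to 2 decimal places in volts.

+0.33 V

In the reaction as written, Cu²⁺(aq) is reduced (cathode) and H⁺(aq) is produced by oxidation at the anode.
E°cell = E°(cathode) − E°(anode) = +0.33 − (+0.00) = +0.33 V.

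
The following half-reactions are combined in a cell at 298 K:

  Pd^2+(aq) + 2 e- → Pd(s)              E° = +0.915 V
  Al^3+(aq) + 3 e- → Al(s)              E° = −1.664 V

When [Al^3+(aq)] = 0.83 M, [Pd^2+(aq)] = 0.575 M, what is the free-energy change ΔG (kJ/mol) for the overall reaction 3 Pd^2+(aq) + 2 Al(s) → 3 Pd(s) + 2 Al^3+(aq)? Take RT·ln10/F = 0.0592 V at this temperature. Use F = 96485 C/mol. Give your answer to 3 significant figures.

E°cell = +0.915 − (−1.664) = +2.579 V; the balanced reaction transfers n = 6 electrons.
Here Q = [Al^3+(aq)]^2 / [Pd^2+(aq)]^3 = 3.62 (log Q = 0.559), giving E = +2.579 − (0.0592/6)·(0.559) = +2.5735 V.
Then ΔG = −nFE = −6 × 96485 × +2.5735 J/mol = −1490 kJ/mol.

−1490 kJ/mol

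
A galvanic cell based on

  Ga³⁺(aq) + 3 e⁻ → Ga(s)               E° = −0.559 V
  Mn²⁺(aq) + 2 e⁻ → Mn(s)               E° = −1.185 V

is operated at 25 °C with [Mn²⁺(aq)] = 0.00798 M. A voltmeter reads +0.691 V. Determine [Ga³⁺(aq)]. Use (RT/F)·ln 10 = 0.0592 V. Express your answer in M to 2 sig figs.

1.4 M

Ga³⁺/Ga is the cathode (higher E°); E°cell = −0.559 − (−1.185) = +0.626 V with n = 6.
Rearranging E = E° − (0.0592/n)·log Q gives log Q = 6(+0.626 − (+0.691))/0.0592 = −6.588.
Balancing electrons gives 2 Ga³⁺(aq) + 3 Mn(s) → 2 Ga(s) + 3 Mn²⁺(aq); thus Q = [Mn²⁺(aq)]^3 / [Ga³⁺(aq)]^2.
Substituting the known concentrations and solving, log [Ga³⁺(aq)] = 0.147 and [Ga³⁺(aq)] = 1.4 M.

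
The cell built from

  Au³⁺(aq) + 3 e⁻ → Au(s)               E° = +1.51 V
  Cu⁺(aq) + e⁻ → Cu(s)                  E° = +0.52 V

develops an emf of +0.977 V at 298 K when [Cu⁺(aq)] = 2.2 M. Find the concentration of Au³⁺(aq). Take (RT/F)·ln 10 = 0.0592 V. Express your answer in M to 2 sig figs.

The Au³⁺/Au couple has the larger reduction potential, so it is the cathode: E°cell = +1.51 − (+0.52) = +0.99 V and n = 3.
From the Nernst equation, log Q = n(E° − E)/0.0592 = 3·(+0.99 − (+0.977))/0.0592 = 0.659.
Balancing electrons gives Au³⁺(aq) + 3 Cu(s) → Au(s) + 3 Cu⁺(aq); thus Q = [Cu⁺(aq)]^3 / [Au³⁺(aq)].
Isolating [Au³⁺(aq)] in Q = 10^{0.659} yields log [Au³⁺(aq)] = 0.368, i.e. 2.3 M.

2.3 M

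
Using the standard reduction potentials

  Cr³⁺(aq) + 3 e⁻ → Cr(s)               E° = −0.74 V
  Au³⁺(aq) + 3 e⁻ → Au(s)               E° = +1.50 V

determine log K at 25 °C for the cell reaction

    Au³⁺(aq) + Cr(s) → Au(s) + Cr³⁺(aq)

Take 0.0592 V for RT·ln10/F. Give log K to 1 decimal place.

log K = 113.5

The Au³⁺/Au couple is reduced (cathode); E°cell = +1.50 − (−0.74) = +2.24 V with n = 3.
At equilibrium E = 0, so log K = nE°cell / 0.0592 = (3)(+2.24) / 0.0592 = 113.5.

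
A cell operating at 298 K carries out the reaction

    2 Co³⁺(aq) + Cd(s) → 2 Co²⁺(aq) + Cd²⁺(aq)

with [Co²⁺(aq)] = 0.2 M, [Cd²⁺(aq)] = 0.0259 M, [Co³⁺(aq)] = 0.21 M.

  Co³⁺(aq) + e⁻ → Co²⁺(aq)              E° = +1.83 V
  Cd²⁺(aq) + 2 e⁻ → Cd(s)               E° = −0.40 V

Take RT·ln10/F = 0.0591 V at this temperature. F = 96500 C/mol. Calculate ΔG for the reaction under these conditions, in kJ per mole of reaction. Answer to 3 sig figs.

With Co³⁺/Co²⁺ reduced at the cathode, E°cell = +1.83 − (−0.40) = +2.23 V and n = 2.
Q = ([Co²⁺(aq)]^2·[Cd²⁺(aq)]) / [Co³⁺(aq)]^2 = 0.0235, so log Q = −1.629 and E = +2.23 − (0.0591/2)(−1.629) = +2.2781 V.
Finally ΔG = −nFE = −(2)(96500 C/mol)(+2.2781 V) = −440 kJ/mol.

−440 kJ/mol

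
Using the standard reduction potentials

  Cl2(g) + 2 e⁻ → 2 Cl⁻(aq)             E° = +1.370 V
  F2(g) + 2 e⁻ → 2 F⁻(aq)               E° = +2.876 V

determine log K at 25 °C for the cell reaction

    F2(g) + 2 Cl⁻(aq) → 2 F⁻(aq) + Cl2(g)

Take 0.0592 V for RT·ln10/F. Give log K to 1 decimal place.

log K = 50.9

The F₂/F⁻ couple is reduced (cathode); E°cell = +2.876 − (+1.370) = +1.506 V with n = 2.
At equilibrium E = 0, so log K = nE°cell / 0.0592 = (2)(+1.506) / 0.0592 = 50.9.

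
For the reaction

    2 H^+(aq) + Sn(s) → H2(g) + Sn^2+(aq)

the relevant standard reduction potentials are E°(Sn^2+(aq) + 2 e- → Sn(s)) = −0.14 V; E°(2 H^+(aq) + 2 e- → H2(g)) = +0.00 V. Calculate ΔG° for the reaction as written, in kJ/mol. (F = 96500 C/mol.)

−27.0 kJ/mol

In the reaction as written H^+(aq) is reduced, so the 2H⁺/H₂ couple is the cathode and Sn²⁺/Sn is the anode.
E°cell = +0.00 − (−0.14) = +0.14 V; balancing electrons gives n = 2.
ΔG° = −nFE°cell = −(2)(96500)(+0.14) J/mol = −27.0 kJ/mol.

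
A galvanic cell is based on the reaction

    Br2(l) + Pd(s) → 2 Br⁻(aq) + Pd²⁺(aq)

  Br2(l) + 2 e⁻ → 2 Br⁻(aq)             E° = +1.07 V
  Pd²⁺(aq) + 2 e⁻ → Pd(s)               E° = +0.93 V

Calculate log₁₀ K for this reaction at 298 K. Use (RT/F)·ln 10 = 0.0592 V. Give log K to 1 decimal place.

The Br₂/Br⁻ couple is reduced (cathode); E°cell = +1.07 − (+0.93) = +0.14 V with n = 2.
At equilibrium E = 0, so log K = nE°cell / 0.0592 = (2)(+0.14) / 0.0592 = 4.7.

log K = 4.7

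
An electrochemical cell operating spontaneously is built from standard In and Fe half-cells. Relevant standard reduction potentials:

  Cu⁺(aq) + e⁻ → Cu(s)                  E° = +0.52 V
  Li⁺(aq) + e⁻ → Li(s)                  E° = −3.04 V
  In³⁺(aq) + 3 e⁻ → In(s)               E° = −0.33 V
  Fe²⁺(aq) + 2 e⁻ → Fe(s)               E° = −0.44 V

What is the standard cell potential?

Of the two couples in this cell, the one with the more positive reduction potential is reduced at the cathode: here that is In³⁺/In (−0.33 V); Fe²⁺/Fe (−0.44 V) is the anode.
E°cell = E°(cathode) − E°(anode) = −0.33 − (−0.44) = +0.11 V.

+0.11 V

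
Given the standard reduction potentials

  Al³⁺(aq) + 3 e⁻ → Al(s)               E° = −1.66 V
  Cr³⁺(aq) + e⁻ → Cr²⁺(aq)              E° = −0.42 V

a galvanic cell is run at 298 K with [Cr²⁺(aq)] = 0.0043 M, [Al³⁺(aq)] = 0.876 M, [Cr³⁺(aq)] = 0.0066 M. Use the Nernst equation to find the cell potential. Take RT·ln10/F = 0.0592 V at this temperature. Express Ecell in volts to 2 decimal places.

The Cr³⁺/Cr²⁺ couple has the more positive E°, so it is the cathode; Al³⁺/Al is the anode.
The standard potential is −0.42 − (−1.66) = +1.24 V and the balanced reaction transfers n = 3 electrons.
The balanced reaction is 3 Cr³⁺(aq) + Al(s) → 3 Cr²⁺(aq) + Al³⁺(aq), so Q = ([Cr²⁺(aq)]^3·[Al³⁺(aq)]) / [Cr³⁺(aq)]^3 = 0.242 and log Q = −0.616.
E = E° − (0.0592/n)·log Q = +1.24 − (0.0592/3)(−0.616) = +1.25 V.

+1.25 V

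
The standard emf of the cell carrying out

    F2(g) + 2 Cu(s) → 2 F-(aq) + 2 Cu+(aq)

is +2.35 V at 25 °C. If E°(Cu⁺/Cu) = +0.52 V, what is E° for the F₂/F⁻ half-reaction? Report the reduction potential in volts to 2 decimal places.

In the reaction as written the F₂/F⁻ couple is reduced (cathode) and Cu⁺/Cu is oxidized (anode), so E°cell = E°(F₂/F⁻) − E°(Cu⁺/Cu).
E°(F₂/F⁻) = E°cell + E°(anode) = +2.35 + (+0.52) = +2.87 V.

+2.87 V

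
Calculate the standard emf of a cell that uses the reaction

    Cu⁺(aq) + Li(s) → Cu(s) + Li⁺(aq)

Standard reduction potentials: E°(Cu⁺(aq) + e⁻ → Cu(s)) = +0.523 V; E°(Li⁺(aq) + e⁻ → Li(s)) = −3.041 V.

In the reaction as written, Cu⁺(aq) is reduced (cathode) and Li⁺(aq) is produced by oxidation at the anode.
E°cell = E°(cathode) − E°(anode) = +0.523 − (−3.041) = +3.564 V.
The positive value indicates the reaction is spontaneous as written.

+3.564 V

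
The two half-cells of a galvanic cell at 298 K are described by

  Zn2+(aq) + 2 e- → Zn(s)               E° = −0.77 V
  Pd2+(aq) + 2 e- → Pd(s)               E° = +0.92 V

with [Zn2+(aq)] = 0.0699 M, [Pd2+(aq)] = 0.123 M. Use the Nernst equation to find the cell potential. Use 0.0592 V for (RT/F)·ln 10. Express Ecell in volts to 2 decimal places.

The Pd²⁺/Pd couple has the more positive E°, so it is the cathode; Zn²⁺/Zn is the anode.
E°cell = +0.92 − (−0.77) = +1.69 V, with n = 2 electrons transferred.
Balancing gives Pd2+(aq) + Zn(s) → Pd(s) + Zn2+(aq); hence Q = [Zn2+(aq)] / [Pd2+(aq)] = 0.568 (log Q = −0.245).
By the Nernst equation, E = +1.69 − (0.0592/2)·(−0.245) = +1.70 V.

+1.70 V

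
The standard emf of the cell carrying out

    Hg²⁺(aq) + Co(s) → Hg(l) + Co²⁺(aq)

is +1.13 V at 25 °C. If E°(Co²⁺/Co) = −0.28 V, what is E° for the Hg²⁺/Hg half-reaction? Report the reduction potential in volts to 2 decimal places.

+0.85 V

In the reaction as written the Hg²⁺/Hg couple is reduced (cathode) and Co²⁺/Co is oxidized (anode), so E°cell = E°(Hg²⁺/Hg) − E°(Co²⁺/Co).
E°(Hg²⁺/Hg) = E°cell + E°(anode) = +1.13 + (−0.28) = +0.85 V.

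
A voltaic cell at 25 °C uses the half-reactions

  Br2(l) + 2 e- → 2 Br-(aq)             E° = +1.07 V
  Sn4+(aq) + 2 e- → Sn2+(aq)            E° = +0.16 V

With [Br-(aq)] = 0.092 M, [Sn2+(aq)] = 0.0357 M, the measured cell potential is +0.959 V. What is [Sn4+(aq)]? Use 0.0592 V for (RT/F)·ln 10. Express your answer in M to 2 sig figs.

The Br₂/Br⁻ couple has the larger reduction potential, so it is the cathode: E°cell = +1.07 − (+0.16) = +0.91 V and n = 2.
Since E = E° − (0.0592/n)·log Q, log Q = n(E° − E)/0.0592 = −1.655.
The balanced reaction is Br2(l) + Sn2+(aq) → 2 Br-(aq) + Sn4+(aq), so Q = ([Br-(aq)]^2·[Sn4+(aq)]) / [Sn2+(aq)].
Substituting the known concentrations and solving, log [Sn4+(aq)] = −1.030 and [Sn4+(aq)] = 0.093 M.

0.093 M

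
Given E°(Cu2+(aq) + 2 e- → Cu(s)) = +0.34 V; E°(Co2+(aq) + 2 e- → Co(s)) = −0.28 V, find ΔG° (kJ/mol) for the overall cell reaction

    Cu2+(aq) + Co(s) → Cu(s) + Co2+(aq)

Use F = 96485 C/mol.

−120 kJ/mol

In the reaction as written Cu2+(aq) is reduced, so the Cu²⁺/Cu couple is the cathode and Co²⁺/Co is the anode.
E°cell = +0.34 − (−0.28) = +0.62 V; balancing electrons gives n = 2.
ΔG° = −nFE°cell = −(2)(96485)(+0.62) J/mol = −120 kJ/mol.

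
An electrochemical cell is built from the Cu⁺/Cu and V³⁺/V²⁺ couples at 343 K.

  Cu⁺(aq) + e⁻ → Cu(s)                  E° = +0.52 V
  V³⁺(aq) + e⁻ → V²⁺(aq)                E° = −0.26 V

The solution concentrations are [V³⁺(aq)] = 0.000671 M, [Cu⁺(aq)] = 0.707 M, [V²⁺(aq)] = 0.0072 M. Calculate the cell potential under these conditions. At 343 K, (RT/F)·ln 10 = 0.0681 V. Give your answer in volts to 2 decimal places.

Since E°(Cu⁺/Cu) > E°(V³⁺/V²⁺), Cu⁺/Cu serves as the cathode.
E°cell = E°cat − E°an = +0.52 − (−0.26) = +0.78 V; n = 1.
The balanced reaction is Cu⁺(aq) + V²⁺(aq) → Cu(s) + V³⁺(aq), so Q = [V³⁺(aq)] / ([Cu⁺(aq)]·[V²⁺(aq)]) = 0.132 and log Q = −0.880.
Applying E = E° − (RT ln10/nF)·log Q gives +0.78 − (0.0681/1)(−0.880) = +0.84 V.

+0.84 V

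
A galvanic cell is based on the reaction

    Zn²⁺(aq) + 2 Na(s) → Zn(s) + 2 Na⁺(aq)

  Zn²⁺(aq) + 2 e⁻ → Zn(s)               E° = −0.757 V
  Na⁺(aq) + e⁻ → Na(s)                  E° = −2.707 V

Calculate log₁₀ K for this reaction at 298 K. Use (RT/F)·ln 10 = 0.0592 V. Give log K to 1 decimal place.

log K = 65.9

The Zn²⁺/Zn couple is reduced (cathode); E°cell = −0.757 − (−2.707) = +1.950 V with n = 2.
At equilibrium E = 0, so log K = nE°cell / 0.0592 = (2)(+1.950) / 0.0592 = 65.9.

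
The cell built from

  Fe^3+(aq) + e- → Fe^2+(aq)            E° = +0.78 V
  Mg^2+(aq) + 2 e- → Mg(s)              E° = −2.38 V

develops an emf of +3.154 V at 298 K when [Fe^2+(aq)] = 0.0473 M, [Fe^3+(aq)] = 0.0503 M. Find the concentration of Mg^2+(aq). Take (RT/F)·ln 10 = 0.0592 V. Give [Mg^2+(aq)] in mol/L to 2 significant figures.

1.8 M

With Fe³⁺/Fe²⁺ at the cathode and Mg²⁺/Mg at the anode, E°cell = +0.78 − (−2.38) = +3.16 V (n = 2).
From the Nernst equation, log Q = n(E° − E)/0.0592 = 2·(+3.16 − (+3.154))/0.0592 = 0.203.
The balanced reaction is 2 Fe^3+(aq) + Mg(s) → 2 Fe^2+(aq) + Mg^2+(aq), so Q = ([Fe^2+(aq)]^2·[Mg^2+(aq)]) / [Fe^3+(aq)]^2.
Solving for the unknown gives log [Mg^2+(aq)] = 0.256, so [Mg^2+(aq)] ≈ 1.8 M.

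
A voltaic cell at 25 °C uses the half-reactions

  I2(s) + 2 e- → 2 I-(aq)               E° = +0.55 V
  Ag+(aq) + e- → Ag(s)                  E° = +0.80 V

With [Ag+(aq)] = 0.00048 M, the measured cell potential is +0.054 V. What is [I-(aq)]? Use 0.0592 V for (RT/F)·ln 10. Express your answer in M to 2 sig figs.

Ag⁺/Ag is the cathode (higher E°); E°cell = +0.80 − (+0.55) = +0.25 V with n = 2.
From the Nernst equation, log Q = n(E° − E)/0.0592 = 2·(+0.25 − (+0.054))/0.0592 = 6.622.
The balanced reaction is 2 Ag+(aq) + 2 I-(aq) → 2 Ag(s) + I2(s), so Q = 1 / ([Ag+(aq)]^2·[I-(aq)]^2).
Solving for the unknown gives log [I-(aq)] = 0.008, so [I-(aq)] ≈ 1.0 M.

1.0 M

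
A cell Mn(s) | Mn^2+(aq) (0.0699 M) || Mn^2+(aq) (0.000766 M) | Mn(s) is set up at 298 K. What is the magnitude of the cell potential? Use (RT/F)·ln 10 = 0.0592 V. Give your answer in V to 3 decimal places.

For a concentration cell E°cell = 0, since both electrodes use the same couple.
The compartment with the higher Mn^2+(aq) concentration (0.0699 M) acts as the cathode; ions are reduced there and produced at the dilute (0.000766 M) anode.
With n = 2, Ecell = −(0.0592/2)·log([dilute]/[conc]) = −(0.0592/2)·log(0.000766/0.0699) = +0.058 V.

0.058 V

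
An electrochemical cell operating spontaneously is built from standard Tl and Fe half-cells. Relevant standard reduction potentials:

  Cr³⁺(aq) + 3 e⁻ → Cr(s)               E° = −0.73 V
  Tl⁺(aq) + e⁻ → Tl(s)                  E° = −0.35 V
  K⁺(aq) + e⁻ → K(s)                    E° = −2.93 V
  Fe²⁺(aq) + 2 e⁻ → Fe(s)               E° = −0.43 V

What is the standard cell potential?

Of the two couples in this cell, the one with the more positive reduction potential is reduced at the cathode: here that is Tl⁺/Tl (−0.35 V); Fe²⁺/Fe (−0.43 V) is the anode.
E°cell = E°(cathode) − E°(anode) = −0.35 − (−0.43) = +0.08 V.

+0.08 V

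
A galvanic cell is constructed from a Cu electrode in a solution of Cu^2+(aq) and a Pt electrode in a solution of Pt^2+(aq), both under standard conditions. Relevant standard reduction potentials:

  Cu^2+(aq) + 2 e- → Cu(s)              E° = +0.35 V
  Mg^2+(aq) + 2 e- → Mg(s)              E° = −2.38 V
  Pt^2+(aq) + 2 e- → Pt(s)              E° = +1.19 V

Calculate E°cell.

+0.84 V

Of the two couples in this cell, the one with the more positive reduction potential is reduced at the cathode: here that is Pt²⁺/Pt (+1.19 V); Cu²⁺/Cu (+0.35 V) is the anode.
E°cell = E°(cathode) − E°(anode) = +1.19 − (+0.35) = +0.84 V.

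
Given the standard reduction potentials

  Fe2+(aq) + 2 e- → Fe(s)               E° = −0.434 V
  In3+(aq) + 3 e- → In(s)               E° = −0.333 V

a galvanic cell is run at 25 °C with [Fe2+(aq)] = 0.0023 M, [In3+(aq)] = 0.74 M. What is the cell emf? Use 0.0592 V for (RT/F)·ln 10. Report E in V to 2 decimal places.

Since E°(In³⁺/In) > E°(Fe²⁺/Fe), In³⁺/In serves as the cathode.
E°cell = E°cat − E°an = −0.333 − (−0.434) = +0.101 V; n = 6.
For the overall reaction 2 In3+(aq) + 3 Fe(s) → 2 In(s) + 3 Fe2+(aq), Q = [Fe2+(aq)]^3 / [In3+(aq)]^2 = 2.22×10^−8, giving log Q = −7.653.
Applying E = E° − (RT ln10/nF)·log Q gives +0.101 − (0.0592/6)(−7.653) = +0.18 V.

+0.18 V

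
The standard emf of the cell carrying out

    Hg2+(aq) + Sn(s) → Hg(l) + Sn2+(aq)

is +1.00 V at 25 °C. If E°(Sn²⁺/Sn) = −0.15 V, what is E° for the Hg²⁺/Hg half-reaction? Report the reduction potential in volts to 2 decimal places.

+0.85 V

In the reaction as written the Hg²⁺/Hg couple is reduced (cathode) and Sn²⁺/Sn is oxidized (anode), so E°cell = E°(Hg²⁺/Hg) − E°(Sn²⁺/Sn).
E°(Hg²⁺/Hg) = E°cell + E°(anode) = +1.00 + (−0.15) = +0.85 V.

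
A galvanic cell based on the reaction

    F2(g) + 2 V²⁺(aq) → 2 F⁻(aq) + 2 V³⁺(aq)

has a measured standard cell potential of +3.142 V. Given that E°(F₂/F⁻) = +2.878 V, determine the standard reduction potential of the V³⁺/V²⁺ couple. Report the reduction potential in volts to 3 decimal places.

−0.264 V

In the reaction as written the F₂/F⁻ couple is reduced (cathode) and V³⁺/V²⁺ is oxidized (anode), so E°cell = E°(F₂/F⁻) − E°(V³⁺/V²⁺).
E°(V³⁺/V²⁺) = E°(cathode) − E°cell = +2.878 − (+3.142) = −0.264 V.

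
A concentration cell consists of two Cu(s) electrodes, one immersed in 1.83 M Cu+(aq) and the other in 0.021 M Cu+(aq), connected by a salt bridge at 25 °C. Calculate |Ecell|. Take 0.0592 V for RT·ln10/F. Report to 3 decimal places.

For a concentration cell E°cell = 0, since both electrodes use the same couple.
The compartment with the higher Cu+(aq) concentration (1.83 M) acts as the cathode; ions are reduced there and produced at the dilute (0.021 M) anode.
With n = 1, Ecell = −(0.0592/1)·log([dilute]/[conc]) = −(0.0592/1)·log(0.021/1.83) = +0.115 V.

0.115 V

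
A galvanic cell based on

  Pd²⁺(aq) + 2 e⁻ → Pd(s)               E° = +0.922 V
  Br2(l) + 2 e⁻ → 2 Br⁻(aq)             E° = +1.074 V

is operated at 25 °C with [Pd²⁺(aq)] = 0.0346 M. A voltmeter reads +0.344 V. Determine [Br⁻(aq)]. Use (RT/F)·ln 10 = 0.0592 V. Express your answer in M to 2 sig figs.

With Br₂/Br⁻ at the cathode and Pd²⁺/Pd at the anode, E°cell = +1.074 − (+0.922) = +0.152 V (n = 2).
Since E = E° − (0.0592/n)·log Q, log Q = n(E° − E)/0.0592 = −6.486.
For Br2(l) + Pd(s) → 2 Br⁻(aq) + Pd²⁺(aq), the reaction quotient is Q = [Br⁻(aq)]^2·[Pd²⁺(aq)].
Substituting the known concentrations and solving, log [Br⁻(aq)] = −2.513 and [Br⁻(aq)] = 0.0031 M.

0.0031 M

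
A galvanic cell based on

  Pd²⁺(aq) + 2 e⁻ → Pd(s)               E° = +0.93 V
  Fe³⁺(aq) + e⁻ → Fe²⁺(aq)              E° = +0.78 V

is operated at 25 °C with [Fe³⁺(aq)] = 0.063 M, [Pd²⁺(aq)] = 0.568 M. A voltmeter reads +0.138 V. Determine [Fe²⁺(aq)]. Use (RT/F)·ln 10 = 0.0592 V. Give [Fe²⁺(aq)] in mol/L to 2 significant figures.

With Pd²⁺/Pd at the cathode and Fe³⁺/Fe²⁺ at the anode, E°cell = +0.93 − (+0.78) = +0.15 V (n = 2).
Since E = E° − (0.0592/n)·log Q, log Q = n(E° − E)/0.0592 = 0.405.
Balancing electrons gives Pd²⁺(aq) + 2 Fe²⁺(aq) → Pd(s) + 2 Fe³⁺(aq); thus Q = [Fe³⁺(aq)]^2 / ([Pd²⁺(aq)]·[Fe²⁺(aq)]^2).
Isolating [Fe²⁺(aq)] in Q = 10^{0.405} yields log [Fe²⁺(aq)] = −1.280, i.e. 0.052 M.

0.052 M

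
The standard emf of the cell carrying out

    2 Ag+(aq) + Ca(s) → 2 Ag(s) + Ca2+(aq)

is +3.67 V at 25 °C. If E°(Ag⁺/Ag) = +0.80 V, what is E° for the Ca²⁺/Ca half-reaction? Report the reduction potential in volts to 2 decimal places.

−2.87 V

In the reaction as written the Ag⁺/Ag couple is reduced (cathode) and Ca²⁺/Ca is oxidized (anode), so E°cell = E°(Ag⁺/Ag) − E°(Ca²⁺/Ca).
E°(Ca²⁺/Ca) = E°(cathode) − E°cell = +0.80 − (+3.67) = −2.87 V.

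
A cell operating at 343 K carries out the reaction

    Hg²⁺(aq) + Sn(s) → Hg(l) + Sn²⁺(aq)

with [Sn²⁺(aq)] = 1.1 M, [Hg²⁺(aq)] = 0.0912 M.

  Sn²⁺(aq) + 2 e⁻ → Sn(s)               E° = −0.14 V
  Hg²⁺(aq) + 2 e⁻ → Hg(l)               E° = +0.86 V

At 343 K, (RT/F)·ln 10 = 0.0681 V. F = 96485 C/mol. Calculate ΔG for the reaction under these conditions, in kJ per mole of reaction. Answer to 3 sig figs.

−186 kJ/mol

E°cell = +0.86 − (−0.14) = +1.00 V; the balanced reaction transfers n = 2 electrons.
The reaction quotient is [Sn²⁺(aq)] / [Hg²⁺(aq)] = 12.1; by Nernst, E = +1.00 − (0.0681/2)(1.081) = +0.9632 V.
Finally ΔG = −nFE = −(2)(96485 C/mol)(+0.9632 V) = −186 kJ/mol.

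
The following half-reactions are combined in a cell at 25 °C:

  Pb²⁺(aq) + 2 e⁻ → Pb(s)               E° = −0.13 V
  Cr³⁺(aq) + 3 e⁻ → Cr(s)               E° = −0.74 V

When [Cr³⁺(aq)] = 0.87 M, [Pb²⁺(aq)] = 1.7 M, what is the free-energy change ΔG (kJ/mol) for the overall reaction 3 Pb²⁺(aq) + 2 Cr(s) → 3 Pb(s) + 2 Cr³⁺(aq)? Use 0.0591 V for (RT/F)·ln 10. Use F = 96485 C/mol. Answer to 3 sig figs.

−358 kJ/mol

The standard cell potential is −0.13 − (−0.74) = +0.61 V, with n = 6 electrons in the balanced equation.
The reaction quotient is [Cr³⁺(aq)]^2 / [Pb²⁺(aq)]^3 = 0.154; by Nernst, E = +0.61 − (0.0591/6)(−0.812) = +0.6180 V.
Then ΔG = −nFE = −6 × 96485 × +0.6180 J/mol = −358 kJ/mol.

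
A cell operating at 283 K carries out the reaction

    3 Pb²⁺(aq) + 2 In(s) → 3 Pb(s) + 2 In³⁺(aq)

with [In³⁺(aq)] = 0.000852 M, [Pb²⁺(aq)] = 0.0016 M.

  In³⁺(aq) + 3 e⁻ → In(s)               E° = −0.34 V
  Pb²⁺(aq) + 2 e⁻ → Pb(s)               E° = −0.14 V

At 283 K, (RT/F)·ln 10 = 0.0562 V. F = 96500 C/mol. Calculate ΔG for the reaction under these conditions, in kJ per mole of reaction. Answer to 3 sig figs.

−104 kJ/mol

E°cell = −0.14 − (−0.34) = +0.20 V; the balanced reaction transfers n = 6 electrons.
The reaction quotient is [In³⁺(aq)]^2 / [Pb²⁺(aq)]^3 = 177; by Nernst, E = +0.20 − (0.0562/6)(2.249) = +0.1789 V.
Finally ΔG = −nFE = −(6)(96500 C/mol)(+0.1789 V) = −104 kJ/mol.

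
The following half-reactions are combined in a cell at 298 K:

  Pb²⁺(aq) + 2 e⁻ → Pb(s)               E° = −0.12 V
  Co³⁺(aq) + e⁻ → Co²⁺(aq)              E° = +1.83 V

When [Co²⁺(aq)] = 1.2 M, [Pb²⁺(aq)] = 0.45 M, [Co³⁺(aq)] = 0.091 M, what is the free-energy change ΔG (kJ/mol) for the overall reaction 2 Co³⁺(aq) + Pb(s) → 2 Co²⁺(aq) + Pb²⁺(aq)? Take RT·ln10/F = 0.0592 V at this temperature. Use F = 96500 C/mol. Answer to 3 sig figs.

With Co³⁺/Co²⁺ reduced at the cathode, E°cell = +1.83 − (−0.12) = +1.95 V and n = 2.
The reaction quotient is ([Co²⁺(aq)]^2·[Pb²⁺(aq)]) / [Co³⁺(aq)]^2 = 78.3; by Nernst, E = +1.95 − (0.0592/2)(1.893) = +1.8940 V.
Then ΔG = −nFE = −2 × 96500 × +1.8940 J/mol = −366 kJ/mol.

−366 kJ/mol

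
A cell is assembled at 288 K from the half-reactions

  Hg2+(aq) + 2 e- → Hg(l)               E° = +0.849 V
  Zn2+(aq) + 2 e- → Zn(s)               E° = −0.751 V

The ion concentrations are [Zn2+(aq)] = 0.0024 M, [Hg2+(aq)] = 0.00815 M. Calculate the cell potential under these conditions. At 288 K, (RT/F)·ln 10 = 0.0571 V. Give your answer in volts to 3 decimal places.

+1.615 V

The Hg²⁺/Hg couple has the more positive E°, so it is the cathode; Zn²⁺/Zn is the anode.
E°cell = +0.849 − (−0.751) = +1.600 V, with n = 2 electrons transferred.
Balancing gives Hg2+(aq) + Zn(s) → Hg(l) + Zn2+(aq); hence Q = [Zn2+(aq)] / [Hg2+(aq)] = 0.294 (log Q = −0.531).
By the Nernst equation, E = +1.600 − (0.0571/2)·(−0.531) = +1.615 V.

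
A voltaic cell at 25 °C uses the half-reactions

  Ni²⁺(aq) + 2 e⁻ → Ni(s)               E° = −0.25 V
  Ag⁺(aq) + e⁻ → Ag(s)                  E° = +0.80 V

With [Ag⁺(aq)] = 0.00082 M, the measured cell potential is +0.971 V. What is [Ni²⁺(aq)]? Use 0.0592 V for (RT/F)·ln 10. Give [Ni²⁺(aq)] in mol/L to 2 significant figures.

The Ag⁺/Ag couple has the larger reduction potential, so it is the cathode: E°cell = +0.80 − (−0.25) = +1.05 V and n = 2.
Rearranging E = E° − (0.0592/n)·log Q gives log Q = 2(+1.05 − (+0.971))/0.0592 = 2.669.
The balanced reaction is 2 Ag⁺(aq) + Ni(s) → 2 Ag(s) + Ni²⁺(aq), so Q = [Ni²⁺(aq)] / [Ag⁺(aq)]^2.
Solving for the unknown gives log [Ni²⁺(aq)] = −3.503, so [Ni²⁺(aq)] ≈ 0.00031 M.

0.00031 M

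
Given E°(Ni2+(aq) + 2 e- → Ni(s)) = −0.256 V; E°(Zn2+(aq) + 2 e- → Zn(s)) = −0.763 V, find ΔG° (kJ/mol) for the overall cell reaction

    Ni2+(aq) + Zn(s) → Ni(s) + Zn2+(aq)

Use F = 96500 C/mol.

−97.9 kJ/mol

In the reaction as written Ni2+(aq) is reduced, so the Ni²⁺/Ni couple is the cathode and Zn²⁺/Zn is the anode.
E°cell = −0.256 − (−0.763) = +0.507 V; balancing electrons gives n = 2.
ΔG° = −nFE°cell = −(2)(96500)(+0.507) J/mol = −97.9 kJ/mol.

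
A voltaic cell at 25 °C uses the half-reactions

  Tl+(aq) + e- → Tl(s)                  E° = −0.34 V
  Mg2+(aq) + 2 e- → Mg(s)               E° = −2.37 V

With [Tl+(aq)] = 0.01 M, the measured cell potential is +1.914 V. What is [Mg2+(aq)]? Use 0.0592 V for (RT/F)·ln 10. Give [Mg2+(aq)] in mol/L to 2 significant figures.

0.83 M

The Tl⁺/Tl couple has the larger reduction potential, so it is the cathode: E°cell = −0.34 − (−2.37) = +2.03 V and n = 2.
Rearranging E = E° − (0.0592/n)·log Q gives log Q = 2(+2.03 − (+1.914))/0.0592 = 3.919.
Balancing electrons gives 2 Tl+(aq) + Mg(s) → 2 Tl(s) + Mg2+(aq); thus Q = [Mg2+(aq)] / [Tl+(aq)]^2.
Substituting the known concentrations and solving, log [Mg2+(aq)] = −0.081 and [Mg2+(aq)] = 0.83 M.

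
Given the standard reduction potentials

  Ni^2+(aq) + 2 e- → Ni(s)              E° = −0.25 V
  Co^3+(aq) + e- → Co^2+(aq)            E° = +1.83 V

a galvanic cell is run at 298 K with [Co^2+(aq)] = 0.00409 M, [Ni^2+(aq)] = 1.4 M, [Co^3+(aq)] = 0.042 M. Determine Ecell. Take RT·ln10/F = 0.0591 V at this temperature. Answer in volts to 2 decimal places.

The Co³⁺/Co²⁺ couple has the more positive E°, so it is the cathode; Ni²⁺/Ni is the anode.
E°cell = +1.83 − (−0.25) = +2.08 V, with n = 2 electrons transferred.
Balancing gives 2 Co^3+(aq) + Ni(s) → 2 Co^2+(aq) + Ni^2+(aq); hence Q = ([Co^2+(aq)]^2·[Ni^2+(aq)]) / [Co^3+(aq)]^2 = 0.0133 (log Q = −1.877).
By the Nernst equation, E = +2.08 − (0.0591/2)·(−1.877) = +2.14 V.

+2.14 V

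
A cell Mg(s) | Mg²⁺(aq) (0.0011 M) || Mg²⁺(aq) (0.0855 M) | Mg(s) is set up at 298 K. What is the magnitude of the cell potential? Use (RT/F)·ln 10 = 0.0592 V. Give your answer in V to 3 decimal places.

0.056 V

For a concentration cell E°cell = 0, since both electrodes use the same couple.
The compartment with the higher Mg²⁺(aq) concentration (0.0855 M) acts as the cathode; ions are reduced there and produced at the dilute (0.0011 M) anode.
With n = 2, Ecell = −(0.0592/2)·log([dilute]/[conc]) = −(0.0592/2)·log(0.0011/0.0855) = +0.056 V.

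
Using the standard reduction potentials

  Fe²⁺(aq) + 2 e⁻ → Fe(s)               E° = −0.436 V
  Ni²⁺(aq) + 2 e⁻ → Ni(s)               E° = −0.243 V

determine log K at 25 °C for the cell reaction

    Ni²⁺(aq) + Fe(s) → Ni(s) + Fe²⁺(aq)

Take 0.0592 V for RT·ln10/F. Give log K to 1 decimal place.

The Ni²⁺/Ni couple is reduced (cathode); E°cell = −0.243 − (−0.436) = +0.193 V with n = 2.
At equilibrium E = 0, so log K = nE°cell / 0.0592 = (2)(+0.193) / 0.0592 = 6.5.

log K = 6.5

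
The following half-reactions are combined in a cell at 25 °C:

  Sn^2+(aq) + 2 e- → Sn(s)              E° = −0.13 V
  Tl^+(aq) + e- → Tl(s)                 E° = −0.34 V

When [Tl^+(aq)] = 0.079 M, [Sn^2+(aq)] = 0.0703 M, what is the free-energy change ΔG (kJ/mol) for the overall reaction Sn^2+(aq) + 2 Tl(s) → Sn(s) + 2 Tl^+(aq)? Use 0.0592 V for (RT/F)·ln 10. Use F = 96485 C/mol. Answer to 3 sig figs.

The standard cell potential is −0.13 − (−0.34) = +0.21 V, with n = 2 electrons in the balanced equation.
The reaction quotient is [Tl^+(aq)]^2 / [Sn^2+(aq)] = 0.0888; by Nernst, E = +0.21 − (0.0592/2)(−1.052) = +0.2411 V.
Finally ΔG = −nFE = −(2)(96485 C/mol)(+0.2411 V) = −46.5 kJ/mol.

−46.5 kJ/mol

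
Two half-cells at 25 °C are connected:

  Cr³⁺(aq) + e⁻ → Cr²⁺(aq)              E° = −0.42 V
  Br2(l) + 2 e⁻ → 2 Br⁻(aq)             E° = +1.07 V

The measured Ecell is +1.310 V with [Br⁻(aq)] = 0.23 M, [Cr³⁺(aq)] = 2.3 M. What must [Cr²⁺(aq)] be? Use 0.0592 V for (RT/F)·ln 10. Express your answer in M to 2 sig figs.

0.00048 M

With Br₂/Br⁻ at the cathode and Cr³⁺/Cr²⁺ at the anode, E°cell = +1.07 − (−0.42) = +1.49 V (n = 2).
From the Nernst equation, log Q = n(E° − E)/0.0592 = 2·(+1.49 − (+1.310))/0.0592 = 6.081.
The balanced reaction is Br2(l) + 2 Cr²⁺(aq) → 2 Br⁻(aq) + 2 Cr³⁺(aq), so Q = ([Br⁻(aq)]^2·[Cr³⁺(aq)]^2) / [Cr²⁺(aq)]^2.
Isolating [Cr²⁺(aq)] in Q = 10^{6.081} yields log [Cr²⁺(aq)] = −3.317, i.e. 0.00048 M.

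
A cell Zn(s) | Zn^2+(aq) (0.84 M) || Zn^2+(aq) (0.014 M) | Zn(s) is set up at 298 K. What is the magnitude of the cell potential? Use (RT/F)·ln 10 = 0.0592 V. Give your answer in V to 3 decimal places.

For a concentration cell E°cell = 0, since both electrodes use the same couple.
The compartment with the higher Zn^2+(aq) concentration (0.84 M) acts as the cathode; ions are reduced there and produced at the dilute (0.014 M) anode.
With n = 2, Ecell = −(0.0592/2)·log([dilute]/[conc]) = −(0.0592/2)·log(0.014/0.84) = +0.053 V.

0.053 V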